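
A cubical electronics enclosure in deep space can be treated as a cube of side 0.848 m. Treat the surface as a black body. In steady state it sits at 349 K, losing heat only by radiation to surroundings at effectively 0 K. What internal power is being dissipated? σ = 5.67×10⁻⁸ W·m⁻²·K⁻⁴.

Steady state: P = εσA T⁴.
A = 6L² = 4.315 m²; T⁴ = (349)⁴ = 1.484×10¹⁰ K⁴.
P = 1.0 × 5.67×10⁻⁸ × 4.315 × 1.484×10¹⁰.

P ≈ 3630 W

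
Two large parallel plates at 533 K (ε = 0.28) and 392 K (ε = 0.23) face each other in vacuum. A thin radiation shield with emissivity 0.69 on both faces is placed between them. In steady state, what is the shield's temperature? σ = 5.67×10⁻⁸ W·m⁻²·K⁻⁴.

T_s ≈ 484 K

In steady state the net flux on the hot side equals that on the cold side.
σ(T₁⁴−T_s⁴)/D₁ = σ(T_s⁴−T₂⁴)/D₂, with D₁ = 1/ε₁+1/ε_s−1 = 4.021, D₂ = 1/ε_s+1/ε₂−1 = 4.797.
Solve for T_s⁴: T_s⁴ = (D₂·T₁⁴ + D₁·T₂⁴)/(D₁+D₂) = 5.467×10¹⁰ K⁴.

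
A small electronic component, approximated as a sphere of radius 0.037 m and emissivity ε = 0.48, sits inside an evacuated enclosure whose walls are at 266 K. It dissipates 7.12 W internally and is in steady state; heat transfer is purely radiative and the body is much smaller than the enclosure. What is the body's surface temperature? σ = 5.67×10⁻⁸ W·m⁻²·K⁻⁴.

For a small grey body in a large enclosure, net radiated power = εσA(T⁴ − T_w⁴).
Steady state: P = εσA(T⁴ − T_w⁴) with A = 4πr² = 0.01720 m².
T⁴ = P/(εσA) + T_w⁴ = 7.12/(0.48·5.67×10⁻⁸·0.01720) + (266)⁴
    = 1.521×10¹⁰ + 5.006×10⁹ = 2.021×10¹⁰ K⁴.

T ≈ 377 K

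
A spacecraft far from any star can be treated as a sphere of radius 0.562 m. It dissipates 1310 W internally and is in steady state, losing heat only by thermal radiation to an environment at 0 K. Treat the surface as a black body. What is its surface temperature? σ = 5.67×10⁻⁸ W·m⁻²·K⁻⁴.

T ≈ 276 K

Steady state: internal power = radiated power, P = εσA T⁴.
Radiating area A = 4πr² = 3.969 m².
T⁴ = P/(εσA) = 1310/(1.0·5.67×10⁻⁸·3.969) = 5.821×10⁹ K⁴.
T = (5.821×10⁹)^(1/4).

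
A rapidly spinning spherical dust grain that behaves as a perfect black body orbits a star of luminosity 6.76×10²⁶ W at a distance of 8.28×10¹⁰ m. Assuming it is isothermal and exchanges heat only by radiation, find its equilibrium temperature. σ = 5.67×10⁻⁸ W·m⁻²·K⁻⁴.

T ≈ 431 K

First find the stellar flux at distance d: S = L/(4πd²) = 6.76×10²⁶/(4π·(8.28×10¹⁰)²) = 7847 W/m².
For an isothermal sphere, absorbed (1−a)S·πr² = emitted σ·4πr²·T⁴, so T⁴ = (1−a)S/(4σ).
T⁴ = 1.00·7847/(4·5.67×10⁻⁸) = 3.460×10¹⁰ K⁴.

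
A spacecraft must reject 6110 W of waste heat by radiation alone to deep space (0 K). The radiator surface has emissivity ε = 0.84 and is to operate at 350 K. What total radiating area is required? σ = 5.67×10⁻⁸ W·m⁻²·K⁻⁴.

P = εσA T⁴ ⇒ A = P/(εσT⁴).
T⁴ = 1.501×10¹⁰ K⁴.
A = 6110/(0.84 × 5.67×10⁻⁸ × 1.501×10¹⁰).

A ≈ 8.55 m²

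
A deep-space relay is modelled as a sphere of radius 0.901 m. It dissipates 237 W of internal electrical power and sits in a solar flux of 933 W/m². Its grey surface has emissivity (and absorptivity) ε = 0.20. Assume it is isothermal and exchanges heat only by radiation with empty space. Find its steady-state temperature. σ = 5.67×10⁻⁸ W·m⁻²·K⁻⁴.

At steady state, absorbed solar power + internal power = radiated power.
Absorbed: α·S·A_cross = 0.20·933·2.550 = 475.9 W (cross-section πr²).
Total input = 475.9 + 237 = 712.9 W.
Radiated: εσ·A_surf·T⁴ with A_surf = 4πr² = 10.20 m².
T⁴ = 712.9/(0.20·5.67×10⁻⁸·10.20) = 6.162×10⁹ K⁴.

T ≈ 280 K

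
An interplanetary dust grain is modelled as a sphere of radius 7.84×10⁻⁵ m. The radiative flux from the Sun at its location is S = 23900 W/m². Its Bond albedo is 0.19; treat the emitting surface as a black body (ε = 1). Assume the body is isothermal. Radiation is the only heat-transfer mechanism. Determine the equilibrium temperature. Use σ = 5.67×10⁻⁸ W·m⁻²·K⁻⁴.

T ≈ 541 K

At equilibrium, absorbed power = emitted power.
Absorbing cross-section = πr² = 1.931×10⁻⁸ m²; emitting surface = 4πr² = 7.724×10⁻⁸ m² (ratio 4).
(1−a)S·A_cross = εσ·A_surf·T⁴  ⇒  T⁴ = (1−a)S/(4σ).
T⁴ = 0.810·23900/(4·5.67×10⁻⁸) = 8.536×10¹⁰ K⁴.
T = (8.536×10¹⁰)^(1/4).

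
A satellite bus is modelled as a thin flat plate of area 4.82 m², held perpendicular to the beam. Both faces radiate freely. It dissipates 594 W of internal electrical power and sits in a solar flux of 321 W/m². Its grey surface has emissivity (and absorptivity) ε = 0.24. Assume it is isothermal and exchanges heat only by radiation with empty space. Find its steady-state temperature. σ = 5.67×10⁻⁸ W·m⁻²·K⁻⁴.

T ≈ 293 K

At steady state, absorbed solar power + internal power = radiated power.
Absorbed: α·S·A_cross = 0.24·321·4.820 = 371.3 W (cross-section A).
Total input = 371.3 + 594 = 965.3 W.
Radiated: εσ·A_surf·T⁴ with A_surf = 2A = 9.640 m².
T⁴ = 965.3/(0.24·5.67×10⁻⁸·9.640) = 7.359×10⁹ K⁴.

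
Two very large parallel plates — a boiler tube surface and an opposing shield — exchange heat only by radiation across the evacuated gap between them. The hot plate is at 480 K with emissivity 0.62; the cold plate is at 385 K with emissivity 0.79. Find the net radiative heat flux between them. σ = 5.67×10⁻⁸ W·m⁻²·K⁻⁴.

q ≈ 939 W/m²

For two infinite grey parallel plates, q = σ(T₁⁴ − T₂⁴)/(1/ε₁ + 1/ε₂ − 1).
T₁⁴ − T₂⁴ = 5.308×10¹⁰ − 2.197×10¹⁰ = 3.111×10¹⁰ K⁴.
1/ε₁ + 1/ε₂ − 1 = 1.613 + 1.266 − 1 = 1.879.
q = 5.67×10⁻⁸ × 3.111×10¹⁰ / 1.879.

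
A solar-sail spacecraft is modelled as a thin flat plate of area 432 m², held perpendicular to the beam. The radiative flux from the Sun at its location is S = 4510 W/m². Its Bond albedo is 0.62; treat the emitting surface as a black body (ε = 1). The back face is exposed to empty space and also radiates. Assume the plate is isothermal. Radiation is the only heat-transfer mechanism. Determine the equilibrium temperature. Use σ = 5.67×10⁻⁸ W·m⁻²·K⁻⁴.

T ≈ 351 K

At equilibrium, absorbed power = emitted power.
Absorbing cross-section = A = 432.0 m²; emitting surface = 2A = 864.0 m² (ratio 2).
(1−a)S·A_cross = εσ·A_surf·T⁴  ⇒  T⁴ = (1−a)S/(2σ).
T⁴ = 0.380·4510/(2·5.67×10⁻⁸) = 1.511×10¹⁰ K⁴.
T = (1.511×10¹⁰)^(1/4).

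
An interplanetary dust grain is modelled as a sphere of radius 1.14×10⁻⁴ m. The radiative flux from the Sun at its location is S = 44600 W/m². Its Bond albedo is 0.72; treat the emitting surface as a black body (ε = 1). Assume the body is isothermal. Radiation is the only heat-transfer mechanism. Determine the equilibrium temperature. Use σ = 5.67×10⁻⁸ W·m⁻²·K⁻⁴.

T ≈ 484 K

At equilibrium, absorbed power = emitted power.
Absorbing cross-section = πr² = 4.083×10⁻⁸ m²; emitting surface = 4πr² = 1.633×10⁻⁷ m² (ratio 4).
(1−a)S·A_cross = εσ·A_surf·T⁴  ⇒  T⁴ = (1−a)S/(4σ).
T⁴ = 0.280·44600/(4·5.67×10⁻⁸) = 5.506×10¹⁰ K⁴.
T = (5.506×10¹⁰)^(1/4).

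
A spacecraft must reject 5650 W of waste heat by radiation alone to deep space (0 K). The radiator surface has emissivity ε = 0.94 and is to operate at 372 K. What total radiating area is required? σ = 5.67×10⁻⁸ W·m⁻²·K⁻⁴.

A ≈ 5.54 m²

P = εσA T⁴ ⇒ A = P/(εσT⁴).
T⁴ = 1.915×10¹⁰ K⁴.
A = 5650/(0.94 × 5.67×10⁻⁸ × 1.915×10¹⁰).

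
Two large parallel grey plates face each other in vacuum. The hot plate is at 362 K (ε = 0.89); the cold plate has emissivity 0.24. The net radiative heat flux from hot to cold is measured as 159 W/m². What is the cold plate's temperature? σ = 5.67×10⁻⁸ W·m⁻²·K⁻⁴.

q = σ(T₁⁴ − T₂⁴)/(1/ε₁ + 1/ε₂ − 1); denominator = 4.290.
T₂⁴ = T₁⁴ − q·(1/ε₁+1/ε₂−1)/σ = 1.717×10¹⁰ − 159·4.290/5.67×10⁻⁸
    = 5.142×10⁹ K⁴.

T₂ ≈ 268 K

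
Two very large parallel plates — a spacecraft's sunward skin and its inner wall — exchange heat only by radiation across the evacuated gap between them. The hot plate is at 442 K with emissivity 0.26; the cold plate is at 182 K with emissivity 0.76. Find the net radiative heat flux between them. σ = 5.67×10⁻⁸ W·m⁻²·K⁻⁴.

q ≈ 505 W/m²

For two infinite grey parallel plates, q = σ(T₁⁴ − T₂⁴)/(1/ε₁ + 1/ε₂ − 1).
T₁⁴ − T₂⁴ = 3.817×10¹⁰ − 1.097×10⁹ = 3.707×10¹⁰ K⁴.
1/ε₁ + 1/ε₂ − 1 = 3.846 + 1.316 − 1 = 4.162.
q = 5.67×10⁻⁸ × 3.707×10¹⁰ / 4.162.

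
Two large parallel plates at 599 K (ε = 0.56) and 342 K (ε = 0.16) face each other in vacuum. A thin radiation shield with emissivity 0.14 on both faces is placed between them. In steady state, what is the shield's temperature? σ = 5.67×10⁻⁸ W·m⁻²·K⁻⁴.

In steady state the net flux on the hot side equals that on the cold side.
σ(T₁⁴−T_s⁴)/D₁ = σ(T_s⁴−T₂⁴)/D₂, with D₁ = 1/ε₁+1/ε_s−1 = 7.929, D₂ = 1/ε_s+1/ε₂−1 = 12.39.
Solve for T_s⁴: T_s⁴ = (D₂·T₁⁴ + D₁·T₂⁴)/(D₁+D₂) = 8.385×10¹⁰ K⁴.

T_s ≈ 538 K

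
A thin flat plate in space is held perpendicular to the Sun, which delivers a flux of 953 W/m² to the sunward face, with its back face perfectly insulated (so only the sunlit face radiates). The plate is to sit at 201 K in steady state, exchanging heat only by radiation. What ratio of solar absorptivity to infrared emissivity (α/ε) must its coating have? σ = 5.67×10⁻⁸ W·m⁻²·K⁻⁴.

Balance: αS·A = εσ·1A·T⁴ ⇒ α/ε = σT⁴/S.
α/ε = 5.67×10⁻⁸·(201)⁴/953 = 5.67×10⁻⁸·1.632×10⁹/953.

α/ε ≈ 0.0971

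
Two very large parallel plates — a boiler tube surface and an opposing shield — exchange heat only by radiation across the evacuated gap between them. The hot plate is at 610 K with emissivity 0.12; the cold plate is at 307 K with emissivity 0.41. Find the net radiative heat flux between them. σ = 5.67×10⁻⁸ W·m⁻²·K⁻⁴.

For two infinite grey parallel plates, q = σ(T₁⁴ − T₂⁴)/(1/ε₁ + 1/ε₂ − 1).
T₁⁴ − T₂⁴ = 1.385×10¹¹ − 8.883×10⁹ = 1.296×10¹¹ K⁴.
1/ε₁ + 1/ε₂ − 1 = 8.333 + 2.439 − 1 = 9.772.
q = 5.67×10⁻⁸ × 1.296×10¹¹ / 9.772.

q ≈ 752 W/m²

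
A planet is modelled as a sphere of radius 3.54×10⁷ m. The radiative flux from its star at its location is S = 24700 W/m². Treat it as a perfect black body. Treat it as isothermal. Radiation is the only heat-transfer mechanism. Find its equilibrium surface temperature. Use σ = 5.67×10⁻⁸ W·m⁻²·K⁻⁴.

T ≈ 574 K

At equilibrium, absorbed power = emitted power.
Absorbing cross-section = πr² = 3.937×10¹⁵ m²; emitting surface = 4πr² = 1.575×10¹⁶ m² (ratio 4).
S·A_cross = εσ·A_surf·T⁴  ⇒  T⁴ = S/(4σ).
T⁴ = 1.00·24700/(4·5.67×10⁻⁸) = 1.089×10¹¹ K⁴.
T = (1.089×10¹¹)^(1/4).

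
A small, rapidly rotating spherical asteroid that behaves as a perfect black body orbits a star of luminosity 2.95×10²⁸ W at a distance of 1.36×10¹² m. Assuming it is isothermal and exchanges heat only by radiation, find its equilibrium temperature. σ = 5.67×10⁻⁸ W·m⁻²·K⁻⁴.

T ≈ 274 K

First find the stellar flux at distance d: S = L/(4πd²) = 2.95×10²⁸/(4π·(1.36×10¹²)²) = 1269 W/m².
For an isothermal sphere, absorbed (1−a)S·πr² = emitted σ·4πr²·T⁴, so T⁴ = (1−a)S/(4σ).
T⁴ = 1.00·1269/(4·5.67×10⁻⁸) = 5.596×10⁹ K⁴.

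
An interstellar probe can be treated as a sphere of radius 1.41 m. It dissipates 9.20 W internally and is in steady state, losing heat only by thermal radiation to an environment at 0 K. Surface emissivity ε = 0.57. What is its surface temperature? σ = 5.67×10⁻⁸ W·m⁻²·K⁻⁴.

T ≈ 58.1 K

Steady state: internal power = radiated power, P = εσA T⁴.
Radiating area A = 4πr² = 24.98 m².
T⁴ = P/(εσA) = 9.20/(0.57·5.67×10⁻⁸·24.98) = 1.139×10⁷ K⁴.
T = (1.139×10⁷)^(1/4).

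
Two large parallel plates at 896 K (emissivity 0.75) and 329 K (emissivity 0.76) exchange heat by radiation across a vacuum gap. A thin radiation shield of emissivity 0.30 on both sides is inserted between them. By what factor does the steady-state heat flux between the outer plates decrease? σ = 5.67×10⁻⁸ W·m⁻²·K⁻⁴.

factor ≈ 4.44

Without shield: q₀ = σΔ(T⁴)/(1/ε₁+1/ε₂−1) with denominator 1.649.
With shield the two gaps are in series; the resistances add: (1/ε₁+1/ε_s−1)+(1/ε_s+1/ε₂−1) = 3.667+3.649 = 7.316.
Heat-flux ratio q₀/q = 7.316/1.649.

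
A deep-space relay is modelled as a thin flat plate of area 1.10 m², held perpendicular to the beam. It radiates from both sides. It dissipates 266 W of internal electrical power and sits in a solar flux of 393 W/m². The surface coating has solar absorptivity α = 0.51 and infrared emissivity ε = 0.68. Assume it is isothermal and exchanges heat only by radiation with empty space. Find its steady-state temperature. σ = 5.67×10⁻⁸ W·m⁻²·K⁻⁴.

T ≈ 275 K

At steady state, absorbed solar power + internal power = radiated power.
Absorbed: α·S·A_cross = 0.51·393·1.100 = 220.5 W (cross-section A).
Total input = 220.5 + 266 = 486.5 W.
Radiated: εσ·A_surf·T⁴ with A_surf = 2A = 2.200 m².
T⁴ = 486.5/(0.68·5.67×10⁻⁸·2.200) = 5.735×10⁹ K⁴.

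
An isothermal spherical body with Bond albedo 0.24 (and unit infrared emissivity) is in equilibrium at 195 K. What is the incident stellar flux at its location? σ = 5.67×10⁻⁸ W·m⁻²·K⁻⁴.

S ≈ 431 W/m²

(1−a)S·πr² = σ·4πr²·T⁴ ⇒ S = 4σT⁴/(1−a).
S = 4·5.67×10⁻⁸·1.446×10⁹/0.760.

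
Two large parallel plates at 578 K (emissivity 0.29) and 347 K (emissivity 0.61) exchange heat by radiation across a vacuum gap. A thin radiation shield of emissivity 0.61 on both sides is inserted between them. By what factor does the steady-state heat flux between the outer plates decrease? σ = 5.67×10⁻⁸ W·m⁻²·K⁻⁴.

Without shield: q₀ = σΔ(T⁴)/(1/ε₁+1/ε₂−1) with denominator 4.088.
With shield the two gaps are in series; the resistances add: (1/ε₁+1/ε_s−1)+(1/ε_s+1/ε₂−1) = 4.088+2.279 = 6.366.
Heat-flux ratio q₀/q = 6.366/4.088.

factor ≈ 1.56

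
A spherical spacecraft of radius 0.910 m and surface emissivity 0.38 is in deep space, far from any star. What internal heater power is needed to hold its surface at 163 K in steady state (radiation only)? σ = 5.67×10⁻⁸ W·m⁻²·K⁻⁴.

P = εσ·4πr²·T⁴.
4πr² = 10.41 m²; T⁴ = 7.059×10⁸ K⁴.
P = 0.38·5.67×10⁻⁸·10.41·7.059×10⁸.

P ≈ 158 W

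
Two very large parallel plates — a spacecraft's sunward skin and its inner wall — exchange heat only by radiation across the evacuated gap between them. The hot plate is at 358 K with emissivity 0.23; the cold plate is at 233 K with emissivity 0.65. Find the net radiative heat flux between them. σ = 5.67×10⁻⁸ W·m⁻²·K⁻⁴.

For two infinite grey parallel plates, q = σ(T₁⁴ − T₂⁴)/(1/ε₁ + 1/ε₂ − 1).
T₁⁴ − T₂⁴ = 1.643×10¹⁰ − 2.947×10⁹ = 1.348×10¹⁰ K⁴.
1/ε₁ + 1/ε₂ − 1 = 4.348 + 1.538 − 1 = 4.886.
q = 5.67×10⁻⁸ × 1.348×10¹⁰ / 4.886.

q ≈ 156 W/m²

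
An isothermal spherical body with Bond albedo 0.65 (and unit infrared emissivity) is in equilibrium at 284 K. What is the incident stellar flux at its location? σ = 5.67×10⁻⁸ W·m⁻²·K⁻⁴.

(1−a)S·πr² = σ·4πr²·T⁴ ⇒ S = 4σT⁴/(1−a).
S = 4·5.67×10⁻⁸·6.505×10⁹/0.350.

S ≈ 4220 W/m²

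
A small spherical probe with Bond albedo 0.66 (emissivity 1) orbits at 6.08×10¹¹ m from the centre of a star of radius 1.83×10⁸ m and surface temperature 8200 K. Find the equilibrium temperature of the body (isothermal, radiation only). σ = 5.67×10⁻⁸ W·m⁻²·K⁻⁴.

T ≈ 76.8 K

The star's surface emits σT_*⁴; at distance d the flux is S = σT_*⁴(R_*/d)².
S = 5.67×10⁻⁸·(8200)⁴·(1.83×10⁸/6.08×10¹¹)² = 23.22 W/m².
For an isothermal sphere T⁴ = (1−a)S/(4σ) = 3.482×10⁷ K⁴.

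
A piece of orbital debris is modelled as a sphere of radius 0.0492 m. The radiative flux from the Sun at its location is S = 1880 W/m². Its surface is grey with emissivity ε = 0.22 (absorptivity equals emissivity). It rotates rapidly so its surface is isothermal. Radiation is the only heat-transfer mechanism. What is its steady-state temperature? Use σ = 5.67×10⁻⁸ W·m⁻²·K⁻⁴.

At equilibrium, absorbed power = emitted power.
Absorbing cross-section = πr² = 0.007605 m²; emitting surface = 4πr² = 0.03042 m² (ratio 4).
εS·A_cross = εσ·A_surf·T⁴  ⇒  T⁴ = S/(4σ)   (ε cancels).
T⁴ = 1880/(4·5.67×10⁻⁸) = 8.289×10⁹ K⁴.
T = (8.289×10⁹)^(1/4).

T ≈ 302 K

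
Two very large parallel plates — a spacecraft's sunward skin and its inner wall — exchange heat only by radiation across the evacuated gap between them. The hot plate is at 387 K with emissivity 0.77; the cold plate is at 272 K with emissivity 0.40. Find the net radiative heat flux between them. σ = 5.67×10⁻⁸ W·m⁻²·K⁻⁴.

q ≈ 344 W/m²

For two infinite grey parallel plates, q = σ(T₁⁴ − T₂⁴)/(1/ε₁ + 1/ε₂ − 1).
T₁⁴ − T₂⁴ = 2.243×10¹⁰ − 5.474×10⁹ = 1.696×10¹⁰ K⁴.
1/ε₁ + 1/ε₂ − 1 = 1.299 + 2.500 − 1 = 2.799.
q = 5.67×10⁻⁸ × 1.696×10¹⁰ / 2.799.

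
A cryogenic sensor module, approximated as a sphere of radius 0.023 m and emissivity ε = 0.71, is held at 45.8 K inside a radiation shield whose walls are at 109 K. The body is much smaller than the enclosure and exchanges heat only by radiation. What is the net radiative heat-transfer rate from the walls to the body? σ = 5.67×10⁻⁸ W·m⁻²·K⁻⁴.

P_net ≈ 0.0366 W

For a small grey body in a large enclosure: P_net = εσA(T_body⁴ − T_wall⁴).
A = 4πr² = 0.006648 m²; T_body⁴ − T_wall⁴ = 4.400×10⁶ − 1.412×10⁸ = -1.368×10⁸ K⁴.
|P_net| = 0.71·5.67×10⁻⁸·0.006648·1.368×10⁸.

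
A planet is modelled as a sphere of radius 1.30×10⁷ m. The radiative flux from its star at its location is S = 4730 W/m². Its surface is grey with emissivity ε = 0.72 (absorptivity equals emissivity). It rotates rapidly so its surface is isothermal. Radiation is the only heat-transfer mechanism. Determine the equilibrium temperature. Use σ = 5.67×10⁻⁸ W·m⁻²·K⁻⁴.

T ≈ 380 K

At equilibrium, absorbed power = emitted power.
Absorbing cross-section = πr² = 5.309×10¹⁴ m²; emitting surface = 4πr² = 2.124×10¹⁵ m² (ratio 4).
εS·A_cross = εσ·A_surf·T⁴  ⇒  T⁴ = S/(4σ)   (ε cancels).
T⁴ = 4730/(4·5.67×10⁻⁸) = 2.086×10¹⁰ K⁴.
T = (2.086×10¹⁰)^(1/4).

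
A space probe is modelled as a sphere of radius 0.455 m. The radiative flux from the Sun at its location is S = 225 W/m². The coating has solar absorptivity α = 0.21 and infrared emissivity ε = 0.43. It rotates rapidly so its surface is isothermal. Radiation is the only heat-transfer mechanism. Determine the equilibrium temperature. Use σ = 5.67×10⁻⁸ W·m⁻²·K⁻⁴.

At equilibrium, absorbed power = emitted power.
Absorbing cross-section = πr² = 0.6504 m²; emitting surface = 4πr² = 2.602 m² (ratio 4).
αS·A_cross = εσ·A_surf·T⁴  ⇒  T⁴ = αS/(ε·4σ).
T⁴ = 0.210·225/(0.43·4·5.67×10⁻⁸) = 4.845×10⁸ K⁴.
T = (4.845×10⁸)^(1/4).

T ≈ 148 K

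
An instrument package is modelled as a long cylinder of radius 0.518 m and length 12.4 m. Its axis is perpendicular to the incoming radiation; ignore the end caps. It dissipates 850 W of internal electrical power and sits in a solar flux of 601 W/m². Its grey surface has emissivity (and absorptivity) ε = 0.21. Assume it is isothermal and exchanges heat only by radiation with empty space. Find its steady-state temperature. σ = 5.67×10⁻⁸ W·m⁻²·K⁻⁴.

At steady state, absorbed solar power + internal power = radiated power.
Absorbed: α·S·A_cross = 0.21·601·12.85 = 1621 W (cross-section 2rL).
Total input = 1621 + 850 = 2471 W.
Radiated: εσ·A_surf·T⁴ with A_surf = 2πrL = 40.36 m².
T⁴ = 2471/(0.21·5.67×10⁻⁸·40.36) = 5.143×10⁹ K⁴.

T ≈ 268 K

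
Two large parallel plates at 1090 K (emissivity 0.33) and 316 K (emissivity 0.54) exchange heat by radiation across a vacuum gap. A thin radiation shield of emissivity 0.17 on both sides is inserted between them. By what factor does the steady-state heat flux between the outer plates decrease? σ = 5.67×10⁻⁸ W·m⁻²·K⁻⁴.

Without shield: q₀ = σΔ(T⁴)/(1/ε₁+1/ε₂−1) with denominator 3.882.
With shield the two gaps are in series; the resistances add: (1/ε₁+1/ε_s−1)+(1/ε_s+1/ε₂−1) = 7.913+6.734 = 14.65.
Heat-flux ratio q₀/q = 14.65/3.882.

factor ≈ 3.77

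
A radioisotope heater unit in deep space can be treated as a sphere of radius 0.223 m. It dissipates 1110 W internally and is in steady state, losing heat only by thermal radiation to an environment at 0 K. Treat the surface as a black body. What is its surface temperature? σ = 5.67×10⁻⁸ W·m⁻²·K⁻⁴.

Steady state: internal power = radiated power, P = εσA T⁴.
Radiating area A = 4πr² = 0.6249 m².
T⁴ = P/(εσA) = 1110/(1.0·5.67×10⁻⁸·0.6249) = 3.133×10¹⁰ K⁴.
T = (3.133×10¹⁰)^(1/4).

T ≈ 421 K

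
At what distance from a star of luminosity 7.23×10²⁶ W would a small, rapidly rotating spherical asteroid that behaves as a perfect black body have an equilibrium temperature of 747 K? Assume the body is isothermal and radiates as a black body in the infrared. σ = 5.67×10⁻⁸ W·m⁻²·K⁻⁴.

d ≈ 2.85×10¹⁰ m

For an isothermal black-emitting sphere, (1−a)S·πr² = σ·4πr²·T⁴ ⇒ S = 4σT⁴/(1−a).
S = 4·5.67×10⁻⁸·(747)⁴/1.00 = 70620 W/m².
Flux falls as S = L/(4πd²), so d = √(L/(4πS)) = √(7.23×10²⁶/(4π·70620)).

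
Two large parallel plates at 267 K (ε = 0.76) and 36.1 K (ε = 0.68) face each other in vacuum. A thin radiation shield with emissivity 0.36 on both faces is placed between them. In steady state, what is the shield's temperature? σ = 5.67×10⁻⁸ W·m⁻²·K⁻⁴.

T_s ≈ 226 K

In steady state the net flux on the hot side equals that on the cold side.
σ(T₁⁴−T_s⁴)/D₁ = σ(T_s⁴−T₂⁴)/D₂, with D₁ = 1/ε₁+1/ε_s−1 = 3.094, D₂ = 1/ε_s+1/ε₂−1 = 3.248.
Solve for T_s⁴: T_s⁴ = (D₂·T₁⁴ + D₁·T₂⁴)/(D₁+D₂) = 2.604×10⁹ K⁴.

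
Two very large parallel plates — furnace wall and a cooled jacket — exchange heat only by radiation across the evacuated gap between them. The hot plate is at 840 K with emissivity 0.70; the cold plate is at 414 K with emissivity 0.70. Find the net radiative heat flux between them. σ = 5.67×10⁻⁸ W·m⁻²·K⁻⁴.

For two infinite grey parallel plates, q = σ(T₁⁴ − T₂⁴)/(1/ε₁ + 1/ε₂ − 1).
T₁⁴ − T₂⁴ = 4.979×10¹¹ − 2.938×10¹⁰ = 4.685×10¹¹ K⁴.
1/ε₁ + 1/ε₂ − 1 = 1.429 + 1.429 − 1 = 1.857.
q = 5.67×10⁻⁸ × 4.685×10¹¹ / 1.857.

q ≈ 14300 W/m²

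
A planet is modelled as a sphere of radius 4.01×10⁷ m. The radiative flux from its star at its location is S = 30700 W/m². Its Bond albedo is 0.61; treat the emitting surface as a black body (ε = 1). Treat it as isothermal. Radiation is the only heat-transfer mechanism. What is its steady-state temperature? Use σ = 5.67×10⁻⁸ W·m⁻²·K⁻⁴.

At equilibrium, absorbed power = emitted power.
Absorbing cross-section = πr² = 5.052×10¹⁵ m²; emitting surface = 4πr² = 2.021×10¹⁶ m² (ratio 4).
(1−a)S·A_cross = εσ·A_surf·T⁴  ⇒  T⁴ = (1−a)S/(4σ).
T⁴ = 0.390·30700/(4·5.67×10⁻⁸) = 5.279×10¹⁰ K⁴.
T = (5.279×10¹⁰)^(1/4).

T ≈ 479 K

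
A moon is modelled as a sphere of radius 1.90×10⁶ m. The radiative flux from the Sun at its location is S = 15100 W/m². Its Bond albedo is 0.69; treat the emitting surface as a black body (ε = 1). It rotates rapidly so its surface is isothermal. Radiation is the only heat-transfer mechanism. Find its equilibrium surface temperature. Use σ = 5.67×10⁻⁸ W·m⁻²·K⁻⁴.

At equilibrium, absorbed power = emitted power.
Absorbing cross-section = πr² = 1.134×10¹³ m²; emitting surface = 4πr² = 4.536×10¹³ m² (ratio 4).
(1−a)S·A_cross = εσ·A_surf·T⁴  ⇒  T⁴ = (1−a)S/(4σ).
T⁴ = 0.310·15100/(4·5.67×10⁻⁸) = 2.064×10¹⁰ K⁴.
T = (2.064×10¹⁰)^(1/4).

T ≈ 379 K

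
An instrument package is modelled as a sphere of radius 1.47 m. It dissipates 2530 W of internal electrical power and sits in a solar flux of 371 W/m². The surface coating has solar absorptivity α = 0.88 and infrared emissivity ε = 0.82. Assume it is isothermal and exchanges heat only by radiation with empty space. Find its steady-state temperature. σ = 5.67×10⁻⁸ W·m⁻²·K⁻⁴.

T ≈ 248 K

At steady state, absorbed solar power + internal power = radiated power.
Absorbed: α·S·A_cross = 0.88·371·6.789 = 2216 W (cross-section πr²).
Total input = 2216 + 2530 = 4746 W.
Radiated: εσ·A_surf·T⁴ with A_surf = 4πr² = 27.15 m².
T⁴ = 4746/(0.82·5.67×10⁻⁸·27.15) = 3.759×10⁹ K⁴.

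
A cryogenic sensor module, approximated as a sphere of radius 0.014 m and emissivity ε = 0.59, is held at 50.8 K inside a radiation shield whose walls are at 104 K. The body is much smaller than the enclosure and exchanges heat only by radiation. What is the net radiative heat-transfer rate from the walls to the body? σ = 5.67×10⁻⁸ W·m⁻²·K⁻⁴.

P_net ≈ 0.00909 W

For a small grey body in a large enclosure: P_net = εσA(T_body⁴ − T_wall⁴).
A = 4πr² = 0.002463 m²; T_body⁴ − T_wall⁴ = 6.660×10⁶ − 1.170×10⁸ = -1.103×10⁸ K⁴.
|P_net| = 0.59·5.67×10⁻⁸·0.002463·1.103×10⁸.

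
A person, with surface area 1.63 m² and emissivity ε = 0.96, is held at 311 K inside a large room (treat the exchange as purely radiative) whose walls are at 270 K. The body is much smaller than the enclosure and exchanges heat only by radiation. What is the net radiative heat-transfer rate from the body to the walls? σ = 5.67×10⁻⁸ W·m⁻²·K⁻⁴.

For a small grey body in a large enclosure: P_net = εσA(T_body⁴ − T_wall⁴).
A = 1.63 m²; T_body⁴ − T_wall⁴ = 9.355×10⁹ − 5.314×10⁹ = 4.041×10⁹ K⁴.
|P_net| = 0.96·5.67×10⁻⁸·1.630·4.041×10⁹.

P_net ≈ 358 W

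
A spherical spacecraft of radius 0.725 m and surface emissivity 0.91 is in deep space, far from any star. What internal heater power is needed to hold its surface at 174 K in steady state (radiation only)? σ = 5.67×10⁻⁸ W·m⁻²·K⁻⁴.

P = εσ·4πr²·T⁴.
4πr² = 6.605 m²; T⁴ = 9.166×10⁸ K⁴.
P = 0.91·5.67×10⁻⁸·6.605·9.166×10⁸.

P ≈ 312 W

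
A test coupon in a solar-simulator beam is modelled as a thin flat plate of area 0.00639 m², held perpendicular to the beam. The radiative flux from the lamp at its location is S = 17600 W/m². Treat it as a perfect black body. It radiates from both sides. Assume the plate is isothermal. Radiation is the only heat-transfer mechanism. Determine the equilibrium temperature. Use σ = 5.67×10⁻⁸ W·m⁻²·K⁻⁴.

At equilibrium, absorbed power = emitted power.
Absorbing cross-section = A = 0.006390 m²; emitting surface = 2A = 0.01278 m² (ratio 2).
S·A_cross = εσ·A_surf·T⁴  ⇒  T⁴ = S/(2σ).
T⁴ = 1.00·17600/(2·5.67×10⁻⁸) = 1.552×10¹¹ K⁴.
T = (1.552×10¹¹)^(1/4).

T ≈ 628 K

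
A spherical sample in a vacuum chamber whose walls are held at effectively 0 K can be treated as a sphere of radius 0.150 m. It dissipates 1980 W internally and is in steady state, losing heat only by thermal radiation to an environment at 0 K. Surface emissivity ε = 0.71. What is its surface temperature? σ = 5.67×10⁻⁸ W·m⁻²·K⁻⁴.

T ≈ 646 K

Steady state: internal power = radiated power, P = εσA T⁴.
Radiating area A = 4πr² = 0.2827 m².
T⁴ = P/(εσA) = 1980/(0.71·5.67×10⁻⁸·0.2827) = 1.740×10¹¹ K⁴.
T = (1.740×10¹¹)^(1/4).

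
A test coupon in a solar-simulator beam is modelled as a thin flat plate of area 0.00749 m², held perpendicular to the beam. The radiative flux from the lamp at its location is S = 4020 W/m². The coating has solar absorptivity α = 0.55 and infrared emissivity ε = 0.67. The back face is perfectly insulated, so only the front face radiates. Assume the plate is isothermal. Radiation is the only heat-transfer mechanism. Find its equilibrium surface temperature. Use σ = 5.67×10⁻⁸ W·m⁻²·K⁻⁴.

T ≈ 491 K

At equilibrium, absorbed power = emitted power.
Absorbing cross-section = A = 0.007490 m²; emitting surface = A = 0.007490 m² (ratio 1).
αS·A_cross = εσ·A_surf·T⁴  ⇒  T⁴ = αS/(ε·1σ).
T⁴ = 0.550·4020/(0.67·1·5.67×10⁻⁸) = 5.820×10¹⁰ K⁴.
T = (5.820×10¹⁰)^(1/4).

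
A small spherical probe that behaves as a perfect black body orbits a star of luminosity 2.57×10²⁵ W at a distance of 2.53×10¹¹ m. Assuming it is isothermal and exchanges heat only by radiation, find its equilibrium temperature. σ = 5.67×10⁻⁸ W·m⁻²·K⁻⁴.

First find the stellar flux at distance d: S = L/(4πd²) = 2.57×10²⁵/(4π·(2.53×10¹¹)²) = 31.95 W/m².
For an isothermal sphere, absorbed (1−a)S·πr² = emitted σ·4πr²·T⁴, so T⁴ = (1−a)S/(4σ).
T⁴ = 1.00·31.95/(4·5.67×10⁻⁸) = 1.409×10⁸ K⁴.

T ≈ 109 K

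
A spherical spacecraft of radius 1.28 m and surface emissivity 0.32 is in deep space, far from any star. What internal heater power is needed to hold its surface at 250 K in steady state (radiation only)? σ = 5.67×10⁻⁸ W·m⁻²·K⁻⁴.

P ≈ 1460 W

P = εσ·4πr²·T⁴.
4πr² = 20.59 m²; T⁴ = 3.906×10⁹ K⁴.
P = 0.32·5.67×10⁻⁸·20.59·3.906×10⁹.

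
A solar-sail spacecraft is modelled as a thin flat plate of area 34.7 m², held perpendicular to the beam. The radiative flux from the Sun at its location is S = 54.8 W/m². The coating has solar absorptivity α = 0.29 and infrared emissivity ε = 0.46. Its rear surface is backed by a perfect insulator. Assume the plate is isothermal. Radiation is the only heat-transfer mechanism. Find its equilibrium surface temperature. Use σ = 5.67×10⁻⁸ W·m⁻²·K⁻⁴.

T ≈ 157 K

At equilibrium, absorbed power = emitted power.
Absorbing cross-section = A = 34.70 m²; emitting surface = A = 34.70 m² (ratio 1).
αS·A_cross = εσ·A_surf·T⁴  ⇒  T⁴ = αS/(ε·1σ).
T⁴ = 0.290·54.8/(0.46·1·5.67×10⁻⁸) = 6.093×10⁸ K⁴.
T = (6.093×10⁸)^(1/4).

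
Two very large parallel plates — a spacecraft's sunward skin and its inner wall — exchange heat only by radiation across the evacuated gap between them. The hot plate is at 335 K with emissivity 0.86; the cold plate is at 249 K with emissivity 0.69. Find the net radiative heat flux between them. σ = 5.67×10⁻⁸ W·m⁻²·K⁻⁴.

q ≈ 308 W/m²

For two infinite grey parallel plates, q = σ(T₁⁴ − T₂⁴)/(1/ε₁ + 1/ε₂ − 1).
T₁⁴ − T₂⁴ = 1.259×10¹⁰ − 3.844×10⁹ = 8.750×10⁹ K⁴.
1/ε₁ + 1/ε₂ − 1 = 1.163 + 1.449 − 1 = 1.612.
q = 5.67×10⁻⁸ × 8.750×10⁹ / 1.612.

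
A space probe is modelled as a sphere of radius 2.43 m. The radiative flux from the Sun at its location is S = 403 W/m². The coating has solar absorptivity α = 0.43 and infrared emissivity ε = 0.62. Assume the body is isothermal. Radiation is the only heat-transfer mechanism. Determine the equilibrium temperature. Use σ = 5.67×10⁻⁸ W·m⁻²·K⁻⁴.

T ≈ 187 K

At equilibrium, absorbed power = emitted power.
Absorbing cross-section = πr² = 18.55 m²; emitting surface = 4πr² = 74.20 m² (ratio 4).
αS·A_cross = εσ·A_surf·T⁴  ⇒  T⁴ = αS/(ε·4σ).
T⁴ = 0.430·403/(0.62·4·5.67×10⁻⁸) = 1.232×10⁹ K⁴.
T = (1.232×10⁹)^(1/4).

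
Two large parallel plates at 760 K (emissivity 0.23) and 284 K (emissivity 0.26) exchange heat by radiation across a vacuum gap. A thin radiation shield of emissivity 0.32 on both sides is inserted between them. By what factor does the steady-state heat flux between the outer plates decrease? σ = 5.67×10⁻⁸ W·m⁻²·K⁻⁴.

Without shield: q₀ = σΔ(T⁴)/(1/ε₁+1/ε₂−1) with denominator 7.194.
With shield the two gaps are in series; the resistances add: (1/ε₁+1/ε_s−1)+(1/ε_s+1/ε₂−1) = 6.473+5.971 = 12.44.
Heat-flux ratio q₀/q = 12.44/7.194.

factor ≈ 1.73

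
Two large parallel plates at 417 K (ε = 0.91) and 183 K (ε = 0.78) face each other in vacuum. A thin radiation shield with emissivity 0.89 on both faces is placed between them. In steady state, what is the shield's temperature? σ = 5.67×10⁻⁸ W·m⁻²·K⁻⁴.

T_s ≈ 359 K

In steady state the net flux on the hot side equals that on the cold side.
σ(T₁⁴−T_s⁴)/D₁ = σ(T_s⁴−T₂⁴)/D₂, with D₁ = 1/ε₁+1/ε_s−1 = 1.222, D₂ = 1/ε_s+1/ε₂−1 = 1.406.
Solve for T_s⁴: T_s⁴ = (D₂·T₁⁴ + D₁·T₂⁴)/(D₁+D₂) = 1.669×10¹⁰ K⁴.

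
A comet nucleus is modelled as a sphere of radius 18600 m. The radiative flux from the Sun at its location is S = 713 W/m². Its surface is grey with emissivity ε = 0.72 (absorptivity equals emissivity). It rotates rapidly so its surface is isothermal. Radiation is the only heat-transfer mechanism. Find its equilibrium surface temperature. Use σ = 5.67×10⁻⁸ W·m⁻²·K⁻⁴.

At equilibrium, absorbed power = emitted power.
Absorbing cross-section = πr² = 1.087×10⁹ m²; emitting surface = 4πr² = 4.347×10⁹ m² (ratio 4).
εS·A_cross = εσ·A_surf·T⁴  ⇒  T⁴ = S/(4σ)   (ε cancels).
T⁴ = 713/(4·5.67×10⁻⁸) = 3.144×10⁹ K⁴.
T = (3.144×10⁹)^(1/4).

T ≈ 237 K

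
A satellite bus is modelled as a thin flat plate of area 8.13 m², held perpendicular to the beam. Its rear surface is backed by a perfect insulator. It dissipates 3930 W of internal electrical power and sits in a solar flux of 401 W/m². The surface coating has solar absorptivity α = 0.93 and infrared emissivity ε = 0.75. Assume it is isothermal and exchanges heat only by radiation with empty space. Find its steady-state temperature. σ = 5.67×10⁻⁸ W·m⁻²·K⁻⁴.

At steady state, absorbed solar power + internal power = radiated power.
Absorbed: α·S·A_cross = 0.93·401·8.130 = 3032 W (cross-section A).
Total input = 3032 + 3930 = 6962 W.
Radiated: εσ·A_surf·T⁴ with A_surf = A = 8.130 m².
T⁴ = 6962/(0.75·5.67×10⁻⁸·8.130) = 2.014×10¹⁰ K⁴.

T ≈ 377 K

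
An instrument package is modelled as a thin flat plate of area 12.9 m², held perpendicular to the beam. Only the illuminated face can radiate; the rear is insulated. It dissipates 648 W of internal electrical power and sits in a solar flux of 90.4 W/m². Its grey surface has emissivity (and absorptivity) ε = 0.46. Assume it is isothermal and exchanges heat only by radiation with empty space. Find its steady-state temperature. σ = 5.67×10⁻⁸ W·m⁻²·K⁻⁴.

At steady state, absorbed solar power + internal power = radiated power.
Absorbed: α·S·A_cross = 0.46·90.4·12.90 = 536.4 W (cross-section A).
Total input = 536.4 + 648 = 1184 W.
Radiated: εσ·A_surf·T⁴ with A_surf = A = 12.90 m².
T⁴ = 1184/(0.46·5.67×10⁻⁸·12.90) = 3.520×10⁹ K⁴.

T ≈ 244 K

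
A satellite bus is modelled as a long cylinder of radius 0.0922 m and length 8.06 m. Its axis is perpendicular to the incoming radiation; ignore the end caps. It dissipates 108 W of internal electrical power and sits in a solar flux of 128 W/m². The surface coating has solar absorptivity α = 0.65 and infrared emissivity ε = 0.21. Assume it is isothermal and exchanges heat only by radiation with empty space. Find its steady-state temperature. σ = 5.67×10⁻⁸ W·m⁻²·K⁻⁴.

T ≈ 254 K

At steady state, absorbed solar power + internal power = radiated power.
Absorbed: α·S·A_cross = 0.65·128·1.486 = 123.7 W (cross-section 2rL).
Total input = 123.7 + 108 = 231.7 W.
Radiated: εσ·A_surf·T⁴ with A_surf = 2πrL = 4.669 m².
T⁴ = 231.7/(0.21·5.67×10⁻⁸·4.669) = 4.167×10⁹ K⁴.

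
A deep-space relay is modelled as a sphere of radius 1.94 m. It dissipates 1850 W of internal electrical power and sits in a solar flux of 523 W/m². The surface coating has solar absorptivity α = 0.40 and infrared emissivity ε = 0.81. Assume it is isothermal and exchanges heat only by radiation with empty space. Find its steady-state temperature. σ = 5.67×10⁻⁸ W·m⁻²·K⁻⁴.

At steady state, absorbed solar power + internal power = radiated power.
Absorbed: α·S·A_cross = 0.40·523·11.82 = 2474 W (cross-section πr²).
Total input = 2474 + 1850 = 4324 W.
Radiated: εσ·A_surf·T⁴ with A_surf = 4πr² = 47.29 m².
T⁴ = 4324/(0.81·5.67×10⁻⁸·47.29) = 1.990×10⁹ K⁴.

T ≈ 211 K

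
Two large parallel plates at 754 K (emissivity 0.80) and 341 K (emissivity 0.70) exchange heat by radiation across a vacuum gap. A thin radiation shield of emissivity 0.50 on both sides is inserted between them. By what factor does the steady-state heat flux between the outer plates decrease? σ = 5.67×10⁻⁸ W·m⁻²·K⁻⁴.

factor ≈ 2.79

Without shield: q₀ = σΔ(T⁴)/(1/ε₁+1/ε₂−1) with denominator 1.679.
With shield the two gaps are in series; the resistances add: (1/ε₁+1/ε_s−1)+(1/ε_s+1/ε₂−1) = 2.250+2.429 = 4.679.
Heat-flux ratio q₀/q = 4.679/1.679.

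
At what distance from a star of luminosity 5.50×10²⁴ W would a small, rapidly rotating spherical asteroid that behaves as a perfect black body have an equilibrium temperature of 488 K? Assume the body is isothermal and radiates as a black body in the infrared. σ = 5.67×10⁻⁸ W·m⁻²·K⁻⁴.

d ≈ 5.83×10⁹ m

For an isothermal black-emitting sphere, (1−a)S·πr² = σ·4πr²·T⁴ ⇒ S = 4σT⁴/(1−a).
S = 4·5.67×10⁻⁸·(488)⁴/1.00 = 12860 W/m².
Flux falls as S = L/(4πd²), so d = √(L/(4πS)) = √(5.50×10²⁴/(4π·12860)).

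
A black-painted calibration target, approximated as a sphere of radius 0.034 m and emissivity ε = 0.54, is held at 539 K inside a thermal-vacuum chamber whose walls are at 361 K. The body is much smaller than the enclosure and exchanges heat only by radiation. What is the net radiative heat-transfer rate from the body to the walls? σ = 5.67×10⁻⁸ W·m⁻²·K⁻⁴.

P_net ≈ 30.0 W

For a small grey body in a large enclosure: P_net = εσA(T_body⁴ − T_wall⁴).
A = 4πr² = 0.01453 m²; T_body⁴ − T_wall⁴ = 8.440×10¹⁰ − 1.698×10¹⁰ = 6.742×10¹⁰ K⁴.
|P_net| = 0.54·5.67×10⁻⁸·0.01453·6.742×10¹⁰.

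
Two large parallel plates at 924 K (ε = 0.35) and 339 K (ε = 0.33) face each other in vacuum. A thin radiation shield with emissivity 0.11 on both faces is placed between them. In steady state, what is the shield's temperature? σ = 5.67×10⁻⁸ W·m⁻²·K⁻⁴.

T_s ≈ 782 K

In steady state the net flux on the hot side equals that on the cold side.
σ(T₁⁴−T_s⁴)/D₁ = σ(T_s⁴−T₂⁴)/D₂, with D₁ = 1/ε₁+1/ε_s−1 = 10.95, D₂ = 1/ε_s+1/ε₂−1 = 11.12.
Solve for T_s⁴: T_s⁴ = (D₂·T₁⁴ + D₁·T₂⁴)/(D₁+D₂) = 3.739×10¹¹ K⁴.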